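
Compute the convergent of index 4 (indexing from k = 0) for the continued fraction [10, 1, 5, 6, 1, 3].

Using pₖ = aₖpₖ₋₁ + pₖ₋₂, qₖ = aₖqₖ₋₁ + qₖ₋₂ (with p₋₁=1, p₋₂=0, q₋₁=0, q₋₂=1):
  k=0: a=10, p=10, q=1
  k=1: a=1, p=11, q=1
  k=2: a=5, p=65, q=6
  k=3: a=6, p=401, q=37
  k=4: a=1, p=466, q=43

466/43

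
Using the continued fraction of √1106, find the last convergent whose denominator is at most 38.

1164/35

√1106 = [33; 3, 1, 8, 1, 3, 66, …] (period length 6).
Convergents:
  p_0/q_0 = 33/1
  p_1/q_1 = 100/3
  p_2/q_2 = 133/4
  p_3/q_3 = 1164/35
  p_4/q_4 = 1297/39
q_3 = 35 ≤ 38 < 39 = q_4, so the answer is 1164/35.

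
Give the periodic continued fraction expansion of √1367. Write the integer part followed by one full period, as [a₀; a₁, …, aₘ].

a₀ = ⌊√1367⌋ = 36.
With m₀=0, d₀=1 and mₖ₊₁ = dₖaₖ − mₖ, dₖ₊₁ = (n − mₖ₊₁²)/dₖ, aₖ₊₁ = ⌊(a₀+mₖ₊₁)/dₖ₊₁⌋:
  k=1: m=36, d=71, a=1
  k=2: m=35, d=2, a=35
  k=3: m=35, d=71, a=1
  k=4: m=36, d=1, a=72
d=1 and a=2a₀=72 at k=4, so the next step gives (m, d) = (36, 71) again — its k=1 value — and the period has length 4.

[36; 1, 35, 1, 72]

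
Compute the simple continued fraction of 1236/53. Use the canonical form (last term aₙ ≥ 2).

1236 = 23·53 + 17
53 = 3·17 + 2
17 = 8·2 + 1
2 = 2·1 + 0  (stop)
So 1236/53 = [23; 3, 8, 2].

[23; 3, 8, 2]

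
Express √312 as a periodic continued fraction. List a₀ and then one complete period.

[17; 1, 1, 1, 34]

a₀ = ⌊√312⌋ = 17.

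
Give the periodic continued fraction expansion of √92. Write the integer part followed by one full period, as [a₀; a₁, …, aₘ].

[9; 1, 1, 2, 4, 2, 1, 1, 18]

a₀ = ⌊√92⌋ = 9.
With m₀=0, d₀=1 and mₖ₊₁ = dₖaₖ − mₖ, dₖ₊₁ = (n − mₖ₊₁²)/dₖ, aₖ₊₁ = ⌊(a₀+mₖ₊₁)/dₖ₊₁⌋:
  k=1: m=9, d=11, a=1
  k=2: m=2, d=8, a=1
  k=3: m=6, d=7, a=2
  k=4: m=8, d=4, a=4
  k=5: m=8, d=7, a=2
  k=6: m=6, d=8, a=1
  k=7: m=2, d=11, a=1
  k=8: m=9, d=1, a=18
d=1 and a=2a₀=18 at k=8, so the next step gives (m, d) = (9, 11) again — its k=1 value — and the period has length 8.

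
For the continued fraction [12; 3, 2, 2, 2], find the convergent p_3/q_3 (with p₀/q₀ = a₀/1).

Using pₖ = aₖpₖ₋₁ + pₖ₋₂, qₖ = aₖqₖ₋₁ + qₖ₋₂ (with p₋₁=1, p₋₂=0, q₋₁=0, q₋₂=1):
  k=0: a=12, p=12, q=1
  k=1: a=3, p=37, q=3
  k=2: a=2, p=86, q=7
  k=3: a=2, p=209, q=17

209/17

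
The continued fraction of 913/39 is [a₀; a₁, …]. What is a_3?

3

913 = 23·39 + 16   →  a_0 = 23
39 = 2·16 + 7   →  a_1 = 2
16 = 2·7 + 2   →  a_2 = 2
7 = 3·2 + 1   →  a_3 = 3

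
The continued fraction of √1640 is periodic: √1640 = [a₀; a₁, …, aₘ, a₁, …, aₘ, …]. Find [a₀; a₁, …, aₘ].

[40; 2, 80]

a₀ = ⌊√1640⌋ = 40.
With m₀=0, d₀=1 and mₖ₊₁ = dₖaₖ − mₖ, dₖ₊₁ = (n − mₖ₊₁²)/dₖ, aₖ₊₁ = ⌊(a₀+mₖ₊₁)/dₖ₊₁⌋:
  k=1: m=40, d=40, a=2
  k=2: m=40, d=1, a=80
d=1 and a=2a₀=80 at k=2, so the next step gives (m, d) = (40, 40) again — its k=1 value — and the period has length 2.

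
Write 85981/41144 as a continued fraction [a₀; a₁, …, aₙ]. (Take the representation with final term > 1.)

[2; 11, 7, 11, 3, 15]

85981 = 2×41144 + 3693
41144 = 11×3693 + 521
3693 = 7×521 + 46
521 = 11×46 + 15
46 = 3×15 + 1
15 = 15×1 + 0  (stop)
So 85981/41144 = [2; 11, 7, 11, 3, 15].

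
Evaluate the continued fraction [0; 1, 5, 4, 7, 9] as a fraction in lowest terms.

1389/1654

Using pₖ = aₖpₖ₋₁ + pₖ₋₂ and qₖ = aₖqₖ₋₁ + qₖ₋₂:
  k=0: a=0, p=0, q=1
  k=1: a=1, p=1, q=1
  k=2: a=5, p=5, q=6
  k=3: a=4, p=21, q=25
  k=4: a=7, p=152, q=181
  k=5: a=9, p=1389, q=1654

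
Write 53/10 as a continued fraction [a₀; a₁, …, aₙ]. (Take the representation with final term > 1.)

53 = 5*10 + 3
10 = 3*3 + 1
3 = 3*1 + 0  (stop)
So 53/10 = [5; 3, 3].

[5; 3, 3]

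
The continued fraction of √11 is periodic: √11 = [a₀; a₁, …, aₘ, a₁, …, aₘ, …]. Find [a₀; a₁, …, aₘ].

[3; 3, 6]

a₀ = ⌊√11⌋ = 3.
With m₀=0, d₀=1 and mₖ₊₁ = dₖaₖ − mₖ, dₖ₊₁ = (n − mₖ₊₁²)/dₖ, aₖ₊₁ = ⌊(a₀+mₖ₊₁)/dₖ₊₁⌋:
  k=1: m=3, d=2, a=3
  k=2: m=3, d=1, a=6
d=1 and a=2a₀=6 at k=2, so the next step gives (m, d) = (3, 2) again — its k=1 value — and the period has length 2.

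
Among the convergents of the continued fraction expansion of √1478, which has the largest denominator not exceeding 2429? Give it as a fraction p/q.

√1478 = [38; 2, 4, 38, 4, 2, 76, …] (period length 6).
Convergents:
  p_0/q_0 = 38/1
  p_1/q_1 = 77/2
  p_2/q_2 = 346/9
  p_3/q_3 = 13225/344
  p_4/q_4 = 53246/1385
  p_5/q_5 = 119717/3114
q_4 = 1385 ≤ 2429 < 3114 = q_5, so the answer is 53246/1385.

53246/1385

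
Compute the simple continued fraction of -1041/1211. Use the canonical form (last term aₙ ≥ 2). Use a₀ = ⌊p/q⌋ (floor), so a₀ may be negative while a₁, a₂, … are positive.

-1041 = -1·1211 + 170
1211 = 7·170 + 21
170 = 8·21 + 2
21 = 10·2 + 1
2 = 2·1 + 0  (stop)
So -1041/1211 = [-1; 7, 8, 10, 2].

[-1; 7, 8, 10, 2]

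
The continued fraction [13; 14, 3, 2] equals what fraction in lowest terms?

Fold from the inside: start with 2/1.
  3 + 1/2 = 7/2
  14 + 2/7 = 100/7
  13 + 7/100 = 1307/100

1307/100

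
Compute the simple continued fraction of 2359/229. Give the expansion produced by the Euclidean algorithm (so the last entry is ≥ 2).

[10; 3, 3, 7, 3]

2359 = 10*229 + 69
229 = 3*69 + 22
69 = 3*22 + 3
22 = 7*3 + 1
3 = 3*1 + 0  (stop)
So 2359/229 = [10; 3, 3, 7, 3].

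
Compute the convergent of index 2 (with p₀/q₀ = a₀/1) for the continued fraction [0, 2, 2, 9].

2/5

Using pₖ = aₖpₖ₋₁ + pₖ₋₂, qₖ = aₖqₖ₋₁ + qₖ₋₂ (with p₋₁=1, p₋₂=0, q₋₁=0, q₋₂=1):
  k=0: a=0, p=0, q=1
  k=1: a=2, p=1, q=2
  k=2: a=2, p=2, q=5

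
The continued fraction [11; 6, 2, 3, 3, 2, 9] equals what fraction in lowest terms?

35887/3217

Using pₖ = aₖpₖ₋₁ + pₖ₋₂ and qₖ = aₖqₖ₋₁ + qₖ₋₂:
  k=0: a=11, p=11, q=1
  k=1: a=6, p=67, q=6
  k=2: a=2, p=145, q=13
  k=3: a=3, p=502, q=45
  k=4: a=3, p=1651, q=148
  k=5: a=2, p=3804, q=341
  k=6: a=9, p=35887, q=3217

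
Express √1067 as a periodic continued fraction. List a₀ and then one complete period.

[32; 1, 1, 1, 64]

a₀ = ⌊√1067⌋ = 32.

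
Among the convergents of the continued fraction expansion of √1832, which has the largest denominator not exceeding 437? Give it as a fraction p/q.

√1832 = [42; 1, 4, 21, 4, 1, 84, …] (period length 6).
Convergents:
  p_0/q_0 = 42/1
  p_1/q_1 = 43/1
  p_2/q_2 = 214/5
  p_3/q_3 = 4537/106
  p_4/q_4 = 18362/429
  p_5/q_5 = 22899/535
q_4 = 429 ≤ 437 < 535 = q_5, so the answer is 18362/429.

18362/429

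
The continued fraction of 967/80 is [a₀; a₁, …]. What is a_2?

2

967 = 12·80 + 7   →  a_0 = 12
80 = 11·7 + 3   →  a_1 = 11
7 = 2·3 + 1   →  a_2 = 2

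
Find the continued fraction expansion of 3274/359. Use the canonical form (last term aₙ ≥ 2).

3274 = 9·359 + 43
359 = 8·43 + 15
43 = 2·15 + 13
15 = 1·13 + 2
13 = 6·2 + 1
2 = 2·1 + 0  (stop)
So 3274/359 = [9; 8, 2, 1, 6, 2].

[9; 8, 2, 1, 6, 2]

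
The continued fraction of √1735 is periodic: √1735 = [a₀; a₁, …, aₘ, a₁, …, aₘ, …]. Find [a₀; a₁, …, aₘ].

a₀ = ⌊√1735⌋ = 41.
With m₀=0, d₀=1 and mₖ₊₁ = dₖaₖ − mₖ, dₖ₊₁ = (n − mₖ₊₁²)/dₖ, aₖ₊₁ = ⌊(a₀+mₖ₊₁)/dₖ₊₁⌋:
  k=1: m=41, d=54, a=1
  k=2: m=13, d=29, a=1
  k=3: m=16, d=51, a=1
  k=4: m=35, d=10, a=7
  k=5: m=35, d=51, a=1
  k=6: m=16, d=29, a=1
  k=7: m=13, d=54, a=1
  k=8: m=41, d=1, a=82
d=1 and a=2a₀=82 at k=8, so the next step gives (m, d) = (41, 54) again — its k=1 value — and the period has length 8.

[41; 1, 1, 1, 7, 1, 1, 1, 82]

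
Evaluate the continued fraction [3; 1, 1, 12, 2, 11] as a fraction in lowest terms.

2101/597

Using pₖ = aₖpₖ₋₁ + pₖ₋₂ and qₖ = aₖqₖ₋₁ + qₖ₋₂:
  k=0: a=3, p=3, q=1
  k=1: a=1, p=4, q=1
  k=2: a=1, p=7, q=2
  k=3: a=12, p=88, q=25
  k=4: a=2, p=183, q=52
  k=5: a=11, p=2101, q=597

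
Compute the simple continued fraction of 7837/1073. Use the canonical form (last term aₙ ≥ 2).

[7; 3, 3, 2, 3, 6, 2]

7837 = 7×1073 + 326
1073 = 3×326 + 95
326 = 3×95 + 41
95 = 2×41 + 13
41 = 3×13 + 2
13 = 6×2 + 1
2 = 2×1 + 0  (stop)
So 7837/1073 = [7; 3, 3, 2, 3, 6, 2].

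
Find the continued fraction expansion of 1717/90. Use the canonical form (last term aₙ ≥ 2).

1717 = 19*90 + 7
90 = 12*7 + 6
7 = 1*6 + 1
6 = 6*1 + 0  (stop)
So 1717/90 = [19; 12, 1, 6].

[19; 12, 1, 6]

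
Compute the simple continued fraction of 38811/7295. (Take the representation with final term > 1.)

38811 = 5*7295 + 2336
7295 = 3*2336 + 287
2336 = 8*287 + 40
287 = 7*40 + 7
40 = 5*7 + 5
7 = 1*5 + 2
5 = 2*2 + 1
2 = 2*1 + 0  (stop)
So 38811/7295 = [5; 3, 8, 7, 5, 1, 2, 2].

[5; 3, 8, 7, 5, 1, 2, 2]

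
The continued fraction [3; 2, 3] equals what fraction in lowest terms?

Fold from the inside: start with 3/1.
  2 + 1/3 = 7/3
  3 + 3/7 = 24/7

24/7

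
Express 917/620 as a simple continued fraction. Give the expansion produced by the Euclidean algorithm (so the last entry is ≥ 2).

917 = 1·620 + 297
620 = 2·297 + 26
297 = 11·26 + 11
26 = 2·11 + 4
11 = 2·4 + 3
4 = 1·3 + 1
3 = 3·1 + 0  (stop)
So 917/620 = [1; 2, 11, 2, 2, 1, 3].

[1; 2, 11, 2, 2, 1, 3]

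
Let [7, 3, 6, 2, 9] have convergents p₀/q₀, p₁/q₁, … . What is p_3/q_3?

300/41

Using pₖ = aₖpₖ₋₁ + pₖ₋₂, qₖ = aₖqₖ₋₁ + qₖ₋₂ (with p₋₁=1, p₋₂=0, q₋₁=0, q₋₂=1):
  k=0: a=7, p=7, q=1
  k=1: a=3, p=22, q=3
  k=2: a=6, p=139, q=19
  k=3: a=2, p=300, q=41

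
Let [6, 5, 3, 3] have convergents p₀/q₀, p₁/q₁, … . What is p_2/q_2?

99/16

Using pₖ = aₖpₖ₋₁ + pₖ₋₂, qₖ = aₖqₖ₋₁ + qₖ₋₂ (with p₋₁=1, p₋₂=0, q₋₁=0, q₋₂=1):
  k=0: a=6, p=6, q=1
  k=1: a=5, p=31, q=5
  k=2: a=3, p=99, q=16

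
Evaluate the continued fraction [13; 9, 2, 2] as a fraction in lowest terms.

Fold from the inside: start with 2/1.
  2 + 1/2 = 5/2
  9 + 2/5 = 47/5
  13 + 5/47 = 616/47

616/47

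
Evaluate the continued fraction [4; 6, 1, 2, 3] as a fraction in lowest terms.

Fold from the inside: start with 3/1.
  2 + 1/3 = 7/3
  1 + 3/7 = 10/7
  6 + 7/10 = 67/10
  4 + 10/67 = 278/67

278/67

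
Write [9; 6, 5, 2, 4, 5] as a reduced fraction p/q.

Using pₖ = aₖpₖ₋₁ + pₖ₋₂ and qₖ = aₖqₖ₋₁ + qₖ₋₂:
  k=0: a=9, p=9, q=1
  k=1: a=6, p=55, q=6
  k=2: a=5, p=284, q=31
  k=3: a=2, p=623, q=68
  k=4: a=4, p=2776, q=303
  k=5: a=5, p=14503, q=1583

14503/1583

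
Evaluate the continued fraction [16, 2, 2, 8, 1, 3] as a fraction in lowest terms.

Fold from the inside: start with 3/1.
  1 + 1/3 = 4/3
  8 + 3/4 = 35/4
  2 + 4/35 = 74/35
  2 + 35/74 = 183/74
  16 + 74/183 = 3002/183

3002/183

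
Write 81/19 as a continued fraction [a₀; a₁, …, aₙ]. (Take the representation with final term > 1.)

81 = 4*19 + 5
19 = 3*5 + 4
5 = 1*4 + 1
4 = 4*1 + 0  (stop)
So 81/19 = [4; 3, 1, 4].

[4; 3, 1, 4]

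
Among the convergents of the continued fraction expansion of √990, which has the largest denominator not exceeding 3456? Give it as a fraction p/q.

55031/1749

√990 = [31; 2, 6, 2, 62, …] (period length 4).
Convergents:
  p_0/q_0 = 31/1
  p_1/q_1 = 63/2
  p_2/q_2 = 409/13
  p_3/q_3 = 881/28
  p_4/q_4 = 55031/1749
  p_5/q_5 = 110943/3526
q_4 = 1749 ≤ 3456 < 3526 = q_5, so the answer is 55031/1749.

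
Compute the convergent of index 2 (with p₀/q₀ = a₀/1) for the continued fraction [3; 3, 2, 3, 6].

23/7

Using pₖ = aₖpₖ₋₁ + pₖ₋₂, qₖ = aₖqₖ₋₁ + qₖ₋₂ (with p₋₁=1, p₋₂=0, q₋₁=0, q₋₂=1):
  k=0: a=3, p=3, q=1
  k=1: a=3, p=10, q=3
  k=2: a=2, p=23, q=7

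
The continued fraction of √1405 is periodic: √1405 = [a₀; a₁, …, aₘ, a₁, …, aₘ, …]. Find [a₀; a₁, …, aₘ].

a₀ = ⌊√1405⌋ = 37.
With m₀=0, d₀=1 and mₖ₊₁ = dₖaₖ − mₖ, dₖ₊₁ = (n − mₖ₊₁²)/dₖ, aₖ₊₁ = ⌊(a₀+mₖ₊₁)/dₖ₊₁⌋:
  k=1: m=37, d=36, a=2
  k=2: m=35, d=5, a=14
  k=3: m=35, d=36, a=2
  k=4: m=37, d=1, a=74
d=1 and a=2a₀=74 at k=4, so the next step gives (m, d) = (37, 36) again — its k=1 value — and the period has length 4.

[37; 2, 14, 2, 74]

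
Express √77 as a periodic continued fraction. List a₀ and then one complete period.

[8; 1, 3, 2, 3, 1, 16]

a₀ = ⌊√77⌋ = 8.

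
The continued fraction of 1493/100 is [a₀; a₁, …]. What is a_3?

1493 = 14·100 + 93   →  a_0 = 14
100 = 1·93 + 7   →  a_1 = 1
93 = 13·7 + 2   →  a_2 = 13
7 = 3·2 + 1   →  a_3 = 3

3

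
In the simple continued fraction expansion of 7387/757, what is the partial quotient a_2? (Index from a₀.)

7387 = 9·757 + 574   →  a_0 = 9
757 = 1·574 + 183   →  a_1 = 1
574 = 3·183 + 25   →  a_2 = 3

3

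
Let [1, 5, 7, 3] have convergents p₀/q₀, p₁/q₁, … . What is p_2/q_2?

Using pₖ = aₖpₖ₋₁ + pₖ₋₂, qₖ = aₖqₖ₋₁ + qₖ₋₂ (with p₋₁=1, p₋₂=0, q₋₁=0, q₋₂=1):
  k=0: a=1, p=1, q=1
  k=1: a=5, p=6, q=5
  k=2: a=7, p=43, q=36

43/36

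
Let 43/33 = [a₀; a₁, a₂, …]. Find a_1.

43 = 1·33 + 10   →  a_0 = 1
33 = 3·10 + 3   →  a_1 = 3

3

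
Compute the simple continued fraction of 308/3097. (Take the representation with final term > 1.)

[0; 10, 18, 8, 2]

308 = 0*3097 + 308
3097 = 10*308 + 17
308 = 18*17 + 2
17 = 8*2 + 1
2 = 2*1 + 0  (stop)
So 308/3097 = [0; 10, 18, 8, 2].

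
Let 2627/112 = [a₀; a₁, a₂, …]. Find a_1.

2

2627 = 23·112 + 51   →  a_0 = 23
112 = 2·51 + 10   →  a_1 = 2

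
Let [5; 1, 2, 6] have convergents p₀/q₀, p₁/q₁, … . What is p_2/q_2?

17/3

Using pₖ = aₖpₖ₋₁ + pₖ₋₂, qₖ = aₖqₖ₋₁ + qₖ₋₂ (with p₋₁=1, p₋₂=0, q₋₁=0, q₋₂=1):
  k=0: a=5, p=5, q=1
  k=1: a=1, p=6, q=1
  k=2: a=2, p=17, q=3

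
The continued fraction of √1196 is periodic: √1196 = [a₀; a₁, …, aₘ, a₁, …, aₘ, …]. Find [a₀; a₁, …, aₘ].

[34; 1, 1, 2, 1, 1, 68]

a₀ = ⌊√1196⌋ = 34.
With m₀=0, d₀=1 and mₖ₊₁ = dₖaₖ − mₖ, dₖ₊₁ = (n − mₖ₊₁²)/dₖ, aₖ₊₁ = ⌊(a₀+mₖ₊₁)/dₖ₊₁⌋:
  k=1: m=34, d=40, a=1
  k=2: m=6, d=29, a=1
  k=3: m=23, d=23, a=2
  k=4: m=23, d=29, a=1
  k=5: m=6, d=40, a=1
  k=6: m=34, d=1, a=68
d=1 and a=2a₀=68 at k=6, so the next step gives (m, d) = (34, 40) again — its k=1 value — and the period has length 6.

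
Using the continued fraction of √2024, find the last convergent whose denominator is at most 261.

4049/90

√2024 = [44; 1, 88, …] (period length 2).
Convergents:
  p_0/q_0 = 44/1
  p_1/q_1 = 45/1
  p_2/q_2 = 4004/89
  p_3/q_3 = 4049/90
  p_4/q_4 = 360316/8009
q_3 = 90 ≤ 261 < 8009 = q_4, so the answer is 4049/90.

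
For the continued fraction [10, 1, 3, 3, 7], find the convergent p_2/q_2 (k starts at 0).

43/4

Using pₖ = aₖpₖ₋₁ + pₖ₋₂, qₖ = aₖqₖ₋₁ + qₖ₋₂ (with p₋₁=1, p₋₂=0, q₋₁=0, q₋₂=1):
  k=0: a=10, p=10, q=1
  k=1: a=1, p=11, q=1
  k=2: a=3, p=43, q=4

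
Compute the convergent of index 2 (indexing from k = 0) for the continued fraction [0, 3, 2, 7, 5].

2/7

Using pₖ = aₖpₖ₋₁ + pₖ₋₂, qₖ = aₖqₖ₋₁ + qₖ₋₂ (with p₋₁=1, p₋₂=0, q₋₁=0, q₋₂=1):
  k=0: a=0, p=0, q=1
  k=1: a=3, p=1, q=3
  k=2: a=2, p=2, q=7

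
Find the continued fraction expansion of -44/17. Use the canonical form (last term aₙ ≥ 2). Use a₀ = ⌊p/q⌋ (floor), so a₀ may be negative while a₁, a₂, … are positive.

[-3; 2, 2, 3]

-44 = -3×17 + 7
17 = 2×7 + 3
7 = 2×3 + 1
3 = 3×1 + 0  (stop)
So -44/17 = [-3; 2, 2, 3].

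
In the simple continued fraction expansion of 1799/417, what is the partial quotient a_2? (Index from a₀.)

5

1799 = 4·417 + 131   →  a_0 = 4
417 = 3·131 + 24   →  a_1 = 3
131 = 5·24 + 11   →  a_2 = 5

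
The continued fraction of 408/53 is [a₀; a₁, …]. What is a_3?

3

408 = 7·53 + 37   →  a_0 = 7
53 = 1·37 + 16   →  a_1 = 1
37 = 2·16 + 5   →  a_2 = 2
16 = 3·5 + 1   →  a_3 = 3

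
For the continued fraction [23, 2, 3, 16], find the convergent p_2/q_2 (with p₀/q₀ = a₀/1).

Using pₖ = aₖpₖ₋₁ + pₖ₋₂, qₖ = aₖqₖ₋₁ + qₖ₋₂ (with p₋₁=1, p₋₂=0, q₋₁=0, q₋₂=1):
  k=0: a=23, p=23, q=1
  k=1: a=2, p=47, q=2
  k=2: a=3, p=164, q=7

164/7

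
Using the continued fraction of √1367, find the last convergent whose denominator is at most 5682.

101195/2737

√1367 = [36; 1, 35, 1, 72, …] (period length 4).
Convergents:
  p_0/q_0 = 36/1
  p_1/q_1 = 37/1
  p_2/q_2 = 1331/36
  p_3/q_3 = 1368/37
  p_4/q_4 = 99827/2700
  p_5/q_5 = 101195/2737
  p_6/q_6 = 3641652/98495
q_5 = 2737 ≤ 5682 < 98495 = q_6, so the answer is 101195/2737.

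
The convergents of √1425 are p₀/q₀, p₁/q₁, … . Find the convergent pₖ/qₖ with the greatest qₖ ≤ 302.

11287/299

√1425 = [37; 1, 2, 1, 74, …] (period length 4).
Convergents:
  p_0/q_0 = 37/1
  p_1/q_1 = 38/1
  p_2/q_2 = 113/3
  p_3/q_3 = 151/4
  p_4/q_4 = 11287/299
  p_5/q_5 = 11438/303
q_4 = 299 ≤ 302 < 303 = q_5, so the answer is 11287/299.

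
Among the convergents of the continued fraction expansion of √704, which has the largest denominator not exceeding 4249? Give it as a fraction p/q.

√704 = [26; 1, 1, 7, 13, 7, 1, 1, 52, …] (period length 8).
Convergents:
  p_0/q_0 = 26/1
  p_1/q_1 = 27/1
  p_2/q_2 = 53/2
  p_3/q_3 = 398/15
  p_4/q_4 = 5227/197
  p_5/q_5 = 36987/1394
  p_6/q_6 = 42214/1591
  p_7/q_7 = 79201/2985
  p_8/q_8 = 4160666/156811
q_7 = 2985 ≤ 4249 < 156811 = q_8, so the answer is 79201/2985.

79201/2985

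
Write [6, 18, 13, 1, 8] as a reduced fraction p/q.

13679/2259

Using pₖ = aₖpₖ₋₁ + pₖ₋₂ and qₖ = aₖqₖ₋₁ + qₖ₋₂:
  k=0: a=6, p=6, q=1
  k=1: a=18, p=109, q=18
  k=2: a=13, p=1423, q=235
  k=3: a=1, p=1532, q=253
  k=4: a=8, p=13679, q=2259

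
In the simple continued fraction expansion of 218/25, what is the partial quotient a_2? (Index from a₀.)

218 = 8·25 + 18   →  a_0 = 8
25 = 1·18 + 7   →  a_1 = 1
18 = 2·7 + 4   →  a_2 = 2

2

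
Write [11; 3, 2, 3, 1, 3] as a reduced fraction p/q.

1321/117

Using pₖ = aₖpₖ₋₁ + pₖ₋₂ and qₖ = aₖqₖ₋₁ + qₖ₋₂:
  k=0: a=11, p=11, q=1
  k=1: a=3, p=34, q=3
  k=2: a=2, p=79, q=7
  k=3: a=3, p=271, q=24
  k=4: a=1, p=350, q=31
  k=5: a=3, p=1321, q=117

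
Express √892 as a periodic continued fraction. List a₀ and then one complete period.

[29; 1, 6, 2, 14, 2, 6, 1, 58]

a₀ = ⌊√892⌋ = 29.
With m₀=0, d₀=1 and mₖ₊₁ = dₖaₖ − mₖ, dₖ₊₁ = (n − mₖ₊₁²)/dₖ, aₖ₊₁ = ⌊(a₀+mₖ₊₁)/dₖ₊₁⌋:
  k=1: m=29, d=51, a=1
  k=2: m=22, d=8, a=6
  k=3: m=26, d=27, a=2
  k=4: m=28, d=4, a=14
  k=5: m=28, d=27, a=2
  k=6: m=26, d=8, a=6
  k=7: m=22, d=51, a=1
  k=8: m=29, d=1, a=58
d=1 and a=2a₀=58 at k=8, so the next step gives (m, d) = (29, 51) again — its k=1 value — and the period has length 8.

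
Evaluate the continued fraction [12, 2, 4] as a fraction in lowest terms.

112/9

Fold from the inside: start with 4/1.
  2 + 1/4 = 9/4
  12 + 4/9 = 112/9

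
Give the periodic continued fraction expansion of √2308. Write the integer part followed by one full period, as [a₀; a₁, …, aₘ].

[48; 24, 96]

a₀ = ⌊√2308⌋ = 48.
With m₀=0, d₀=1 and mₖ₊₁ = dₖaₖ − mₖ, dₖ₊₁ = (n − mₖ₊₁²)/dₖ, aₖ₊₁ = ⌊(a₀+mₖ₊₁)/dₖ₊₁⌋:
  k=1: m=48, d=4, a=24
  k=2: m=48, d=1, a=96
d=1 and a=2a₀=96 at k=2, so the next step gives (m, d) = (48, 4) again — its k=1 value — and the period has length 2.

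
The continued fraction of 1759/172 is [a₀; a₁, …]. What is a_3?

1759 = 10·172 + 39   →  a_0 = 10
172 = 4·39 + 16   →  a_1 = 4
39 = 2·16 + 7   →  a_2 = 2
16 = 2·7 + 2   →  a_3 = 2

2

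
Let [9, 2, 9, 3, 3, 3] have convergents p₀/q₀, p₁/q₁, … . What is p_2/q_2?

180/19

Using pₖ = aₖpₖ₋₁ + pₖ₋₂, qₖ = aₖqₖ₋₁ + qₖ₋₂ (with p₋₁=1, p₋₂=0, q₋₁=0, q₋₂=1):
  k=0: a=9, p=9, q=1
  k=1: a=2, p=19, q=2
  k=2: a=9, p=180, q=19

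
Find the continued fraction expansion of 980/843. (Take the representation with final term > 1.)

980 = 1·843 + 137
843 = 6·137 + 21
137 = 6·21 + 11
21 = 1·11 + 10
11 = 1·10 + 1
10 = 10·1 + 0  (stop)
So 980/843 = [1; 6, 6, 1, 1, 10].

[1; 6, 6, 1, 1, 10]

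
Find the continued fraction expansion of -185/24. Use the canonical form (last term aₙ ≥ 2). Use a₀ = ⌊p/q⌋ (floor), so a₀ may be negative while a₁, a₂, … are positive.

[-8; 3, 2, 3]

-185 = -8*24 + 7
24 = 3*7 + 3
7 = 2*3 + 1
3 = 3*1 + 0  (stop)
So -185/24 = [-8; 3, 2, 3].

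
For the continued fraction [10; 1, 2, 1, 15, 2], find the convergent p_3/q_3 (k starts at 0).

Using pₖ = aₖpₖ₋₁ + pₖ₋₂, qₖ = aₖqₖ₋₁ + qₖ₋₂ (with p₋₁=1, p₋₂=0, q₋₁=0, q₋₂=1):
  k=0: a=10, p=10, q=1
  k=1: a=1, p=11, q=1
  k=2: a=2, p=32, q=3
  k=3: a=1, p=43, q=4

43/4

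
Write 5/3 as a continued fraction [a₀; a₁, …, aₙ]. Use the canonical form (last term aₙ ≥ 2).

5 = 1×3 + 2
3 = 1×2 + 1
2 = 2×1 + 0  (stop)
So 5/3 = [1; 1, 2].

[1; 1, 2]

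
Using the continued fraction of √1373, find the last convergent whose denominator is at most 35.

√1373 = [37; 18, 1, 1, 18, 74, …] (period length 5).
Convergents:
  p_0/q_0 = 37/1
  p_1/q_1 = 667/18
  p_2/q_2 = 704/19
  p_3/q_3 = 1371/37
q_2 = 19 ≤ 35 < 37 = q_3, so the answer is 704/19.

704/19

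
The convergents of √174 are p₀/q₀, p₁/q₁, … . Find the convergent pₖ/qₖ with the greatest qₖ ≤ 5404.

√174 = [13; 5, 4, 5, 26, …] (period length 4).
Convergents:
  p_0/q_0 = 13/1
  p_1/q_1 = 66/5
  p_2/q_2 = 277/21
  p_3/q_3 = 1451/110
  p_4/q_4 = 38003/2881
  p_5/q_5 = 191466/14515
q_4 = 2881 ≤ 5404 < 14515 = q_5, so the answer is 38003/2881.

38003/2881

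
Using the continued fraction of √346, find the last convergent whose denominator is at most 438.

√346 = [18; 1, 1, 1, 1, 36, …] (period length 5).
Convergents:
  p_0/q_0 = 18/1
  p_1/q_1 = 19/1
  p_2/q_2 = 37/2
  p_3/q_3 = 56/3
  p_4/q_4 = 93/5
  p_5/q_5 = 3404/183
  p_6/q_6 = 3497/188
  p_7/q_7 = 6901/371
  p_8/q_8 = 10398/559
q_7 = 371 ≤ 438 < 559 = q_8, so the answer is 6901/371.

6901/371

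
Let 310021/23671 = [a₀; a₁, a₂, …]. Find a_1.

10

310021 = 13·23671 + 2298   →  a_0 = 13
23671 = 10·2298 + 691   →  a_1 = 10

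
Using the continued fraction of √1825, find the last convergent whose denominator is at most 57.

1068/25

√1825 = [42; 1, 2, 1, 1, 2, 1, 84, …] (period length 7).
Convergents:
  p_0/q_0 = 42/1
  p_1/q_1 = 43/1
  p_2/q_2 = 128/3
  p_3/q_3 = 171/4
  p_4/q_4 = 299/7
  p_5/q_5 = 769/18
  p_6/q_6 = 1068/25
  p_7/q_7 = 90481/2118
q_6 = 25 ≤ 57 < 2118 = q_7, so the answer is 1068/25.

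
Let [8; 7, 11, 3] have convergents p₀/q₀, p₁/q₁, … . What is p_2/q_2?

635/78

Using pₖ = aₖpₖ₋₁ + pₖ₋₂, qₖ = aₖqₖ₋₁ + qₖ₋₂ (with p₋₁=1, p₋₂=0, q₋₁=0, q₋₂=1):
  k=0: a=8, p=8, q=1
  k=1: a=7, p=57, q=7
  k=2: a=11, p=635, q=78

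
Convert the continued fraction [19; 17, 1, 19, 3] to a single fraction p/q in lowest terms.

Using pₖ = aₖpₖ₋₁ + pₖ₋₂ and qₖ = aₖqₖ₋₁ + qₖ₋₂:
  k=0: a=19, p=19, q=1
  k=1: a=17, p=324, q=17
  k=2: a=1, p=343, q=18
  k=3: a=19, p=6841, q=359
  k=4: a=3, p=20866, q=1095

20866/1095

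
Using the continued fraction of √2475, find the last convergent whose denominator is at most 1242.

59351/1193

√2475 = [49; 1, 2, 1, 98, …] (period length 4).
Convergents:
  p_0/q_0 = 49/1
  p_1/q_1 = 50/1
  p_2/q_2 = 149/3
  p_3/q_3 = 199/4
  p_4/q_4 = 19651/395
  p_5/q_5 = 19850/399
  p_6/q_6 = 59351/1193
  p_7/q_7 = 79201/1592
q_6 = 1193 ≤ 1242 < 1592 = q_7, so the answer is 59351/1193.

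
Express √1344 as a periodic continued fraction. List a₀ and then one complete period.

a₀ = ⌊√1344⌋ = 36.
With m₀=0, d₀=1 and mₖ₊₁ = dₖaₖ − mₖ, dₖ₊₁ = (n − mₖ₊₁²)/dₖ, aₖ₊₁ = ⌊(a₀+mₖ₊₁)/dₖ₊₁⌋:
  k=1: m=36, d=48, a=1
  k=2: m=12, d=25, a=1
  k=3: m=13, d=47, a=1
  k=4: m=34, d=4, a=17
  k=5: m=34, d=47, a=1
  k=6: m=13, d=25, a=1
  k=7: m=12, d=48, a=1
  k=8: m=36, d=1, a=72
d=1 and a=2a₀=72 at k=8, so the next step gives (m, d) = (36, 48) again — its k=1 value — and the period has length 8.

[36; 1, 1, 1, 17, 1, 1, 1, 72]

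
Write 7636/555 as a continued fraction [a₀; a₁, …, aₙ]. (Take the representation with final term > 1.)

[13; 1, 3, 7, 19]

7636 = 13·555 + 421
555 = 1·421 + 134
421 = 3·134 + 19
134 = 7·19 + 1
19 = 19·1 + 0  (stop)
So 7636/555 = [13; 1, 3, 7, 19].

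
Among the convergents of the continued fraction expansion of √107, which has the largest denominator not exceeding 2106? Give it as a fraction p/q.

√107 = [10; 2, 1, 9, 1, 2, 20, …] (period length 6).
Convergents:
  p_0/q_0 = 10/1
  p_1/q_1 = 21/2
  p_2/q_2 = 31/3
  p_3/q_3 = 300/29
  p_4/q_4 = 331/32
  p_5/q_5 = 962/93
  p_6/q_6 = 19571/1892
  p_7/q_7 = 40104/3877
q_6 = 1892 ≤ 2106 < 3877 = q_7, so the answer is 19571/1892.

19571/1892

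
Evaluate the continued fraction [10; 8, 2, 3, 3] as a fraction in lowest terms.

Fold from the inside: start with 3/1.
  3 + 1/3 = 10/3
  2 + 3/10 = 23/10
  8 + 10/23 = 194/23
  10 + 23/194 = 1963/194

1963/194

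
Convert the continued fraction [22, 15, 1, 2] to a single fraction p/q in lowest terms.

Fold from the inside: start with 2/1.
  1 + 1/2 = 3/2
  15 + 2/3 = 47/3
  22 + 3/47 = 1037/47

1037/47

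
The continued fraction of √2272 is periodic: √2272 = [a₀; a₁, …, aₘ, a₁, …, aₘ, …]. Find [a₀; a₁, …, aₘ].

a₀ = ⌊√2272⌋ = 47.
With m₀=0, d₀=1 and mₖ₊₁ = dₖaₖ − mₖ, dₖ₊₁ = (n − mₖ₊₁²)/dₖ, aₖ₊₁ = ⌊(a₀+mₖ₊₁)/dₖ₊₁⌋:
  k=1: m=47, d=63, a=1
  k=2: m=16, d=32, a=1
  k=3: m=16, d=63, a=1
  k=4: m=47, d=1, a=94
d=1 and a=2a₀=94 at k=4, so the next step gives (m, d) = (47, 63) again — its k=1 value — and the period has length 4.

[47; 1, 1, 1, 94]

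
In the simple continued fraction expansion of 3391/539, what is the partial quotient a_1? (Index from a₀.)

3391 = 6·539 + 157   →  a_0 = 6
539 = 3·157 + 68   →  a_1 = 3

3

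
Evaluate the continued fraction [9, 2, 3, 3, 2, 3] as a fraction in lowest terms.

1717/182

Fold from the inside: start with 3/1.
  2 + 1/3 = 7/3
  3 + 3/7 = 24/7
  3 + 7/24 = 79/24
  2 + 24/79 = 182/79
  9 + 79/182 = 1717/182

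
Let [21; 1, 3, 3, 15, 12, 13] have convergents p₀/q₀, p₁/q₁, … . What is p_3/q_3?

Using pₖ = aₖpₖ₋₁ + pₖ₋₂, qₖ = aₖqₖ₋₁ + qₖ₋₂ (with p₋₁=1, p₋₂=0, q₋₁=0, q₋₂=1):
  k=0: a=21, p=21, q=1
  k=1: a=1, p=22, q=1
  k=2: a=3, p=87, q=4
  k=3: a=3, p=283, q=13

283/13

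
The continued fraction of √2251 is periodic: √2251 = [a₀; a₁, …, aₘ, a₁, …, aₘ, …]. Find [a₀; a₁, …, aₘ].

a₀ = ⌊√2251⌋ = 47.
With m₀=0, d₀=1 and mₖ₊₁ = dₖaₖ − mₖ, dₖ₊₁ = (n − mₖ₊₁²)/dₖ, aₖ₊₁ = ⌊(a₀+mₖ₊₁)/dₖ₊₁⌋:
  k=1: m=47, d=42, a=2
  k=2: m=37, d=21, a=4
  k=3: m=47, d=2, a=47
  k=4: m=47, d=21, a=4
  k=5: m=37, d=42, a=2
  k=6: m=47, d=1, a=94
d=1 and a=2a₀=94 at k=6, so the next step gives (m, d) = (47, 42) again — its k=1 value — and the period has length 6.

[47; 2, 4, 47, 4, 2, 94]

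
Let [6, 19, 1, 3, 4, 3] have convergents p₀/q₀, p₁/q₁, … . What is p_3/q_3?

Using pₖ = aₖpₖ₋₁ + pₖ₋₂, qₖ = aₖqₖ₋₁ + qₖ₋₂ (with p₋₁=1, p₋₂=0, q₋₁=0, q₋₂=1):
  k=0: a=6, p=6, q=1
  k=1: a=19, p=115, q=19
  k=2: a=1, p=121, q=20
  k=3: a=3, p=478, q=79

478/79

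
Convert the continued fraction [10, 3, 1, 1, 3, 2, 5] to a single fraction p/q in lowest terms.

3187/310

Using pₖ = aₖpₖ₋₁ + pₖ₋₂ and qₖ = aₖqₖ₋₁ + qₖ₋₂:
  k=0: a=10, p=10, q=1
  k=1: a=3, p=31, q=3
  k=2: a=1, p=41, q=4
  k=3: a=1, p=72, q=7
  k=4: a=3, p=257, q=25
  k=5: a=2, p=586, q=57
  k=6: a=5, p=3187, q=310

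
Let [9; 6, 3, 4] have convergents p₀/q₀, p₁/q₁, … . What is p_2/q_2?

174/19

Using pₖ = aₖpₖ₋₁ + pₖ₋₂, qₖ = aₖqₖ₋₁ + qₖ₋₂ (with p₋₁=1, p₋₂=0, q₋₁=0, q₋₂=1):
  k=0: a=9, p=9, q=1
  k=1: a=6, p=55, q=6
  k=2: a=3, p=174, q=19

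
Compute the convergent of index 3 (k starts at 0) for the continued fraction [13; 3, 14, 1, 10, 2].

613/46

Using pₖ = aₖpₖ₋₁ + pₖ₋₂, qₖ = aₖqₖ₋₁ + qₖ₋₂ (with p₋₁=1, p₋₂=0, q₋₁=0, q₋₂=1):
  k=0: a=13, p=13, q=1
  k=1: a=3, p=40, q=3
  k=2: a=14, p=573, q=43
  k=3: a=1, p=613, q=46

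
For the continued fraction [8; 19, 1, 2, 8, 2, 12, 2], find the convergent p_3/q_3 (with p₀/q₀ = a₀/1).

Using pₖ = aₖpₖ₋₁ + pₖ₋₂, qₖ = aₖqₖ₋₁ + qₖ₋₂ (with p₋₁=1, p₋₂=0, q₋₁=0, q₋₂=1):
  k=0: a=8, p=8, q=1
  k=1: a=19, p=153, q=19
  k=2: a=1, p=161, q=20
  k=3: a=2, p=475, q=59

475/59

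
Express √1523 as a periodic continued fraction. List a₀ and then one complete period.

[39; 39, 78]

a₀ = ⌊√1523⌋ = 39.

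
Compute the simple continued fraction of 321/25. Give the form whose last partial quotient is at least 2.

[12; 1, 5, 4]

321 = 12·25 + 21
25 = 1·21 + 4
21 = 5·4 + 1
4 = 4·1 + 0  (stop)
So 321/25 = [12; 1, 5, 4].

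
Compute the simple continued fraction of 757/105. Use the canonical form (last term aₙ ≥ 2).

757 = 7*105 + 22
105 = 4*22 + 17
22 = 1*17 + 5
17 = 3*5 + 2
5 = 2*2 + 1
2 = 2*1 + 0  (stop)
So 757/105 = [7; 4, 1, 3, 2, 2].

[7; 4, 1, 3, 2, 2]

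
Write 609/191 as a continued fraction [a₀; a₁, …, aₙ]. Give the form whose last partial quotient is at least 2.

[3; 5, 3, 3, 1, 2]

609 = 3·191 + 36
191 = 5·36 + 11
36 = 3·11 + 3
11 = 3·3 + 2
3 = 1·2 + 1
2 = 2·1 + 0  (stop)
So 609/191 = [3; 5, 3, 3, 1, 2].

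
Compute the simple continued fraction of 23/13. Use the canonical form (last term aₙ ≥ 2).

23 = 1·13 + 10
13 = 1·10 + 3
10 = 3·3 + 1
3 = 3·1 + 0  (stop)
So 23/13 = [1; 1, 3, 3].

[1; 1, 3, 3]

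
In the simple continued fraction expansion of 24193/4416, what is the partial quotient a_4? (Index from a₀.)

24193 = 5·4416 + 2113   →  a_0 = 5
4416 = 2·2113 + 190   →  a_1 = 2
2113 = 11·190 + 23   →  a_2 = 11
190 = 8·23 + 6   →  a_3 = 8
23 = 3·6 + 5   →  a_4 = 3

3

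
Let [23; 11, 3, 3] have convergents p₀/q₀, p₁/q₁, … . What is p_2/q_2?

785/34

Using pₖ = aₖpₖ₋₁ + pₖ₋₂, qₖ = aₖqₖ₋₁ + qₖ₋₂ (with p₋₁=1, p₋₂=0, q₋₁=0, q₋₂=1):
  k=0: a=23, p=23, q=1
  k=1: a=11, p=254, q=11
  k=2: a=3, p=785, q=34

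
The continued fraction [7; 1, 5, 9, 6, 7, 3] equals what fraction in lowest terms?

Using pₖ = aₖpₖ₋₁ + pₖ₋₂ and qₖ = aₖqₖ₋₁ + qₖ₋₂:
  k=0: a=7, p=7, q=1
  k=1: a=1, p=8, q=1
  k=2: a=5, p=47, q=6
  k=3: a=9, p=431, q=55
  k=4: a=6, p=2633, q=336
  k=5: a=7, p=18862, q=2407
  k=6: a=3, p=59219, q=7557

59219/7557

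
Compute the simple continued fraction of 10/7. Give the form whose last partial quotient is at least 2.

10 = 1×7 + 3
7 = 2×3 + 1
3 = 3×1 + 0  (stop)
So 10/7 = [1; 2, 3].

[1; 2, 3]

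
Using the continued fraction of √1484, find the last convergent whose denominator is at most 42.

886/23

√1484 = [38; 1, 1, 10, 1, 1, 76, …] (period length 6).
Convergents:
  p_0/q_0 = 38/1
  p_1/q_1 = 39/1
  p_2/q_2 = 77/2
  p_3/q_3 = 809/21
  p_4/q_4 = 886/23
  p_5/q_5 = 1695/44
q_4 = 23 ≤ 42 < 44 = q_5, so the answer is 886/23.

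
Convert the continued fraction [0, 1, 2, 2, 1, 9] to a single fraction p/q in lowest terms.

Using pₖ = aₖpₖ₋₁ + pₖ₋₂ and qₖ = aₖqₖ₋₁ + qₖ₋₂:
  k=0: a=0, p=0, q=1
  k=1: a=1, p=1, q=1
  k=2: a=2, p=2, q=3
  k=3: a=2, p=5, q=7
  k=4: a=1, p=7, q=10
  k=5: a=9, p=68, q=97

68/97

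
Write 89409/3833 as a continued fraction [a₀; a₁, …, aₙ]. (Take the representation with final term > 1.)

89409 = 23×3833 + 1250
3833 = 3×1250 + 83
1250 = 15×83 + 5
83 = 16×5 + 3
5 = 1×3 + 2
3 = 1×2 + 1
2 = 2×1 + 0  (stop)
So 89409/3833 = [23; 3, 15, 16, 1, 1, 2].

[23; 3, 15, 16, 1, 1, 2]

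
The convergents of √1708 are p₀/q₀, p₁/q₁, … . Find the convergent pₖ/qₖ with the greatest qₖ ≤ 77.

√1708 = [41; 3, 20, 3, 82, …] (period length 4).
Convergents:
  p_0/q_0 = 41/1
  p_1/q_1 = 124/3
  p_2/q_2 = 2521/61
  p_3/q_3 = 7687/186
q_2 = 61 ≤ 77 < 186 = q_3, so the answer is 2521/61.

2521/61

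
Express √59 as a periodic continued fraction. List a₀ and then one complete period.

[7; 1, 2, 7, 2, 1, 14]

a₀ = ⌊√59⌋ = 7.
With m₀=0, d₀=1 and mₖ₊₁ = dₖaₖ − mₖ, dₖ₊₁ = (n − mₖ₊₁²)/dₖ, aₖ₊₁ = ⌊(a₀+mₖ₊₁)/dₖ₊₁⌋:
  k=1: m=7, d=10, a=1
  k=2: m=3, d=5, a=2
  k=3: m=7, d=2, a=7
  k=4: m=7, d=5, a=2
  k=5: m=3, d=10, a=1
  k=6: m=7, d=1, a=14
d=1 and a=2a₀=14 at k=6, so the next step gives (m, d) = (7, 10) again — its k=1 value — and the period has length 6.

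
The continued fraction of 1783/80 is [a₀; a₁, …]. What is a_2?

2

1783 = 22·80 + 23   →  a_0 = 22
80 = 3·23 + 11   →  a_1 = 3
23 = 2·11 + 1   →  a_2 = 2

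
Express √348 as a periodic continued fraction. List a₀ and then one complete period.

[18; 1, 1, 1, 8, 1, 1, 1, 36]

a₀ = ⌊√348⌋ = 18.
With m₀=0, d₀=1 and mₖ₊₁ = dₖaₖ − mₖ, dₖ₊₁ = (n − mₖ₊₁²)/dₖ, aₖ₊₁ = ⌊(a₀+mₖ₊₁)/dₖ₊₁⌋:
  k=1: m=18, d=24, a=1
  k=2: m=6, d=13, a=1
  k=3: m=7, d=23, a=1
  k=4: m=16, d=4, a=8
  k=5: m=16, d=23, a=1
  k=6: m=7, d=13, a=1
  k=7: m=6, d=24, a=1
  k=8: m=18, d=1, a=36
d=1 and a=2a₀=36 at k=8, so the next step gives (m, d) = (18, 24) again — its k=1 value — and the period has length 8.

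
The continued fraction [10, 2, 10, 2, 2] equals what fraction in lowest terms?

1142/109

Using pₖ = aₖpₖ₋₁ + pₖ₋₂ and qₖ = aₖqₖ₋₁ + qₖ₋₂:
  k=0: a=10, p=10, q=1
  k=1: a=2, p=21, q=2
  k=2: a=10, p=220, q=21
  k=3: a=2, p=461, q=44
  k=4: a=2, p=1142, q=109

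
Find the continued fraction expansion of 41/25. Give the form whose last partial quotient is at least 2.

41 = 1*25 + 16
25 = 1*16 + 9
16 = 1*9 + 7
9 = 1*7 + 2
7 = 3*2 + 1
2 = 2*1 + 0  (stop)
So 41/25 = [1; 1, 1, 1, 3, 2].

[1; 1, 1, 1, 3, 2]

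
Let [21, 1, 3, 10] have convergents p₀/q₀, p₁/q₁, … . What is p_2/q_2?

87/4

Using pₖ = aₖpₖ₋₁ + pₖ₋₂, qₖ = aₖqₖ₋₁ + qₖ₋₂ (with p₋₁=1, p₋₂=0, q₋₁=0, q₋₂=1):
  k=0: a=21, p=21, q=1
  k=1: a=1, p=22, q=1
  k=2: a=3, p=87, q=4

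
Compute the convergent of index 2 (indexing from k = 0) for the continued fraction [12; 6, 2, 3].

158/13

Using pₖ = aₖpₖ₋₁ + pₖ₋₂, qₖ = aₖqₖ₋₁ + qₖ₋₂ (with p₋₁=1, p₋₂=0, q₋₁=0, q₋₂=1):
  k=0: a=12, p=12, q=1
  k=1: a=6, p=73, q=6
  k=2: a=2, p=158, q=13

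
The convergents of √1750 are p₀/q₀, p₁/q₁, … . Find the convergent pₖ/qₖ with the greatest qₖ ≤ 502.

√1750 = [41; 1, 4, 1, 82, …] (period length 4).
Convergents:
  p_0/q_0 = 41/1
  p_1/q_1 = 42/1
  p_2/q_2 = 209/5
  p_3/q_3 = 251/6
  p_4/q_4 = 20791/497
  p_5/q_5 = 21042/503
q_4 = 497 ≤ 502 < 503 = q_5, so the answer is 20791/497.

20791/497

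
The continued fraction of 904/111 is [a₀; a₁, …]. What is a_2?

1

904 = 8·111 + 16   →  a_0 = 8
111 = 6·16 + 15   →  a_1 = 6
16 = 1·15 + 1   →  a_2 = 1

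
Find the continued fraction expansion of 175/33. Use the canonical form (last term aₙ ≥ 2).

175 = 5*33 + 10
33 = 3*10 + 3
10 = 3*3 + 1
3 = 3*1 + 0  (stop)
So 175/33 = [5; 3, 3, 3].

[5; 3, 3, 3]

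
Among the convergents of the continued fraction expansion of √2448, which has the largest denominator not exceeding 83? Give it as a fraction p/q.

2177/44

√2448 = [49; 2, 10, 2, 98, …] (period length 4).
Convergents:
  p_0/q_0 = 49/1
  p_1/q_1 = 99/2
  p_2/q_2 = 1039/21
  p_3/q_3 = 2177/44
  p_4/q_4 = 214385/4333
q_3 = 44 ≤ 83 < 4333 = q_4, so the answer is 2177/44.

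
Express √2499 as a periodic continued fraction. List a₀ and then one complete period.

[49; 1, 98]

a₀ = ⌊√2499⌋ = 49.
With m₀=0, d₀=1 and mₖ₊₁ = dₖaₖ − mₖ, dₖ₊₁ = (n − mₖ₊₁²)/dₖ, aₖ₊₁ = ⌊(a₀+mₖ₊₁)/dₖ₊₁⌋:
  k=1: m=49, d=98, a=1
  k=2: m=49, d=1, a=98
d=1 and a=2a₀=98 at k=2, so the next step gives (m, d) = (49, 98) again — its k=1 value — and the period has length 2.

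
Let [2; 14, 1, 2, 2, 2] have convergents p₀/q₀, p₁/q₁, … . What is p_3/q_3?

Using pₖ = aₖpₖ₋₁ + pₖ₋₂, qₖ = aₖqₖ₋₁ + qₖ₋₂ (with p₋₁=1, p₋₂=0, q₋₁=0, q₋₂=1):
  k=0: a=2, p=2, q=1
  k=1: a=14, p=29, q=14
  k=2: a=1, p=31, q=15
  k=3: a=2, p=91, q=44

91/44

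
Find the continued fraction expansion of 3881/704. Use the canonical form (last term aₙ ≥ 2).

3881 = 5*704 + 361
704 = 1*361 + 343
361 = 1*343 + 18
343 = 19*18 + 1
18 = 18*1 + 0  (stop)
So 3881/704 = [5; 1, 1, 19, 18].

[5; 1, 1, 19, 18]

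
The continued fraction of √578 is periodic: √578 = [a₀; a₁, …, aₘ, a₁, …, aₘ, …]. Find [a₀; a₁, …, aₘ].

[24; 24, 48]

a₀ = ⌊√578⌋ = 24.
With m₀=0, d₀=1 and mₖ₊₁ = dₖaₖ − mₖ, dₖ₊₁ = (n − mₖ₊₁²)/dₖ, aₖ₊₁ = ⌊(a₀+mₖ₊₁)/dₖ₊₁⌋:
  k=1: m=24, d=2, a=24
  k=2: m=24, d=1, a=48
d=1 and a=2a₀=48 at k=2, so the next step gives (m, d) = (24, 2) again — its k=1 value — and the period has length 2.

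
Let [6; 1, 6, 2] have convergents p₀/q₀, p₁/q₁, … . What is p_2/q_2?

48/7

Using pₖ = aₖpₖ₋₁ + pₖ₋₂, qₖ = aₖqₖ₋₁ + qₖ₋₂ (with p₋₁=1, p₋₂=0, q₋₁=0, q₋₂=1):
  k=0: a=6, p=6, q=1
  k=1: a=1, p=7, q=1
  k=2: a=6, p=48, q=7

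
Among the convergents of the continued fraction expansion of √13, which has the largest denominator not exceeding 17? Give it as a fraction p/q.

√13 = [3; 1, 1, 1, 1, 6, …] (period length 5).
Convergents:
  p_0/q_0 = 3/1
  p_1/q_1 = 4/1
  p_2/q_2 = 7/2
  p_3/q_3 = 11/3
  p_4/q_4 = 18/5
  p_5/q_5 = 119/33
q_4 = 5 ≤ 17 < 33 = q_5, so the answer is 18/5.

18/5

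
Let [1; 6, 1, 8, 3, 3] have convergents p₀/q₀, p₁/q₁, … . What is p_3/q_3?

71/62

Using pₖ = aₖpₖ₋₁ + pₖ₋₂, qₖ = aₖqₖ₋₁ + qₖ₋₂ (with p₋₁=1, p₋₂=0, q₋₁=0, q₋₂=1):
  k=0: a=1, p=1, q=1
  k=1: a=6, p=7, q=6
  k=2: a=1, p=8, q=7
  k=3: a=8, p=71, q=62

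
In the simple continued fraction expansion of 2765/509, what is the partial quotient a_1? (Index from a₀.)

2765 = 5·509 + 220   →  a_0 = 5
509 = 2·220 + 69   →  a_1 = 2

2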